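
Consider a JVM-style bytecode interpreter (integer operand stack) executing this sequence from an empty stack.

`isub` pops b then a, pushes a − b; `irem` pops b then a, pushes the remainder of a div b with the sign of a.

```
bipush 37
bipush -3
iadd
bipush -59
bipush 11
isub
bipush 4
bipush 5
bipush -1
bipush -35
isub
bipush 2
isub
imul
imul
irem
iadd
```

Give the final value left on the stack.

-36

bipush 37  -> [37]
bipush -3  -> [37, -3]
iadd       -> [34]
bipush -59 -> [34, -59]
bipush 11  -> [34, -59, 11]
isub       -> [34, -70]
bipush 4   -> [34, -70, 4]
bipush 5   -> [34, -70, 4, 5]
bipush -1  -> [34, -70, 4, 5, -1]
bipush -35 -> [34, -70, 4, 5, -1, -35]
isub       -> [34, -70, 4, 5, 34]
bipush 2   -> [34, -70, 4, 5, 34, 2]
isub       -> [34, -70, 4, 5, 32]
imul       -> [34, -70, 4, 160]
imul       -> [34, -70, 640]
irem       -> [34, -70]
iadd       -> [-36]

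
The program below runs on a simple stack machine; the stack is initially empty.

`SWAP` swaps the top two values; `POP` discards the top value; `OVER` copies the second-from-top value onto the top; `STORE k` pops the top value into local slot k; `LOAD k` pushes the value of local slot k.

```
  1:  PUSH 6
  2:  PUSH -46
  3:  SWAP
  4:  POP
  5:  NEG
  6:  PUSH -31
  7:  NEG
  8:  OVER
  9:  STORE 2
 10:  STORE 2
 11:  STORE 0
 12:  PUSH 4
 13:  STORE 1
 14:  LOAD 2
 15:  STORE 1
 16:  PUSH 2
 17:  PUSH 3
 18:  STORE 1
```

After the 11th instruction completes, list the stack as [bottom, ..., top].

[]

PUSH 6   → 6
PUSH -46 → 6 -46
SWAP     → -46 6
POP      → -46
NEG      → 46
PUSH -31 → 46 -31
NEG      → 46 31
OVER     → 46 31 46
STORE 2  → 46 31
STORE 2  → 46
STORE 0  → (empty)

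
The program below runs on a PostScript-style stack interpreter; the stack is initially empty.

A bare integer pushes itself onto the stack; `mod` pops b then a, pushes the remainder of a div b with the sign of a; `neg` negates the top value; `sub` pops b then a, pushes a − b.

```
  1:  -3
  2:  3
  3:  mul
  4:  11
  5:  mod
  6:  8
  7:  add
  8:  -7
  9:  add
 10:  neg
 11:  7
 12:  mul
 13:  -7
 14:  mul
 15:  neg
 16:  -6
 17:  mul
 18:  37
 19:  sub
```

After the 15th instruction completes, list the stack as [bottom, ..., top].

[392]

-3  : [-3]
3   : [-3, 3]
mul : [-9]
11  : [-9, 11]
mod : [-9]
8   : [-9, 8]
add : [-1]
-7  : [-1, -7]
add : [-8]
neg : [8]
7   : [8, 7]
mul : [56]
-7  : [56, -7]
mul : [-392]
neg : [392]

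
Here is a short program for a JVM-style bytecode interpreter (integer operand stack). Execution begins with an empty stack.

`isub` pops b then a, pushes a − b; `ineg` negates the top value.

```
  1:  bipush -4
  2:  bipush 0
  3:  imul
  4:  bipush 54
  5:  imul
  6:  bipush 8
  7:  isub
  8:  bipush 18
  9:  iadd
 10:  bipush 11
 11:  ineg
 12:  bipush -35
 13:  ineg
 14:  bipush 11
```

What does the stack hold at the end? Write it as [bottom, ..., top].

[10, -11, 35, 11]

bipush -4  : [-4]
bipush 0   : [-4, 0]
imul       : [0]
bipush 54  : [0, 54]
imul       : [0]
bipush 8   : [0, 8]
isub       : [-8]
bipush 18  : [-8, 18]
iadd       : [10]
bipush 11  : [10, 11]
ineg       : [10, -11]
bipush -35 : [10, -11, -35]
ineg       : [10, -11, 35]
bipush 11  : [10, -11, 35, 11]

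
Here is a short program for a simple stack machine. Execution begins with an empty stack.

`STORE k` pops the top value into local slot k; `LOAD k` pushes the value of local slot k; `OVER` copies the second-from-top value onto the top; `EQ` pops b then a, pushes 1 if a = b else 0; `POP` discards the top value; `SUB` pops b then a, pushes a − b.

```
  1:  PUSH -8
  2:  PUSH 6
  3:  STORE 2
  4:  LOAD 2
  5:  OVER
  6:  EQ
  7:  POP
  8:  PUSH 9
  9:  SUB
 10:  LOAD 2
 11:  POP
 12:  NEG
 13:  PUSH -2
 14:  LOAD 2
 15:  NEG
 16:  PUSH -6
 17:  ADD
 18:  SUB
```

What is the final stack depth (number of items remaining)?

PUSH -8 → -8
PUSH 6  → -8 6
STORE 2 → -8
LOAD 2  → -8 6
OVER    → -8 6 -8
EQ      → -8 0
POP     → -8
PUSH 9  → -8 9
SUB     → -17
LOAD 2  → -17 6
POP     → -17
NEG     → 17
PUSH -2 → 17 -2
LOAD 2  → 17 -2 6
NEG     → 17 -2 -6
PUSH -6 → 17 -2 -6 -6
ADD     → 17 -2 -12
SUB     → 17 10

2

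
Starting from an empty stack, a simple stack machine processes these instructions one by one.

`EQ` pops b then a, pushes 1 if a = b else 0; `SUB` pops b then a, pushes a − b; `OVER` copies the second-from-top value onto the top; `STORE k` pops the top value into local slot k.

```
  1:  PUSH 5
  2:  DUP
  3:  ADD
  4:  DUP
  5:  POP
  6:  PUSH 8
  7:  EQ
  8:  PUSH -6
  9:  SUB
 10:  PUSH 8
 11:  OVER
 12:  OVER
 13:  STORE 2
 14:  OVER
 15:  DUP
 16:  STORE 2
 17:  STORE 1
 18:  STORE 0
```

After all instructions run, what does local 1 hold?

PUSH 5   5
DUP      5 5
ADD      10
DUP      10 10
POP      10
PUSH 8   10 8
EQ       0
PUSH -6  0 -6
SUB      6
PUSH 8   6 8
OVER     6 8 6
OVER     6 8 6 8
STORE 2  6 8 6
OVER     6 8 6 8
DUP      6 8 6 8 8
STORE 2  6 8 6 8
STORE 1  6 8 6
STORE 0  6 8

8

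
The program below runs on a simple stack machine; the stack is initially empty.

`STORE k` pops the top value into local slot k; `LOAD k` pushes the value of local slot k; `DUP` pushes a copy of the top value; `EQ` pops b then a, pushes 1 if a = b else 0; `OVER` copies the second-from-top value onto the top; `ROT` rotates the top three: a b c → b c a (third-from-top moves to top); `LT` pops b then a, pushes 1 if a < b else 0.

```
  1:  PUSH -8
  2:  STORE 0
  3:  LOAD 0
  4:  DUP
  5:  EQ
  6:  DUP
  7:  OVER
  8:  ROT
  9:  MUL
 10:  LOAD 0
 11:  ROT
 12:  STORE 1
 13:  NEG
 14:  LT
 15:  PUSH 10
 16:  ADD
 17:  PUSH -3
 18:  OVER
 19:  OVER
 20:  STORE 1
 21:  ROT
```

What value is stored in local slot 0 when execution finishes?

-8

PUSH -8  [-8]
STORE 0  []
LOAD 0   [-8]
DUP      [-8, -8]
EQ       [1]
DUP      [1, 1]
OVER     [1, 1, 1]
ROT      [1, 1, 1]
MUL      [1, 1]
LOAD 0   [1, 1, -8]
ROT      [1, -8, 1]
STORE 1  [1, -8]
NEG      [1, 8]
LT       [1]
PUSH 10  [1, 10]
ADD      [11]
PUSH -3  [11, -3]
OVER     [11, -3, 11]
OVER     [11, -3, 11, -3]
STORE 1  [11, -3, 11]
ROT      [-3, 11, 11]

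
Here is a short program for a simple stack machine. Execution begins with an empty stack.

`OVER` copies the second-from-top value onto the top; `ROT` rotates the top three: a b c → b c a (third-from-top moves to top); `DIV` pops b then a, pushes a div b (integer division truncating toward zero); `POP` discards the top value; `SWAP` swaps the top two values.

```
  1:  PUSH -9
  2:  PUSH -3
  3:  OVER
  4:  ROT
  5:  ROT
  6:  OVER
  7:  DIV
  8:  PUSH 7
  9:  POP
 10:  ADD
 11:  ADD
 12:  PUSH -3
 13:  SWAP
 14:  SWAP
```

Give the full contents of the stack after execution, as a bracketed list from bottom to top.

PUSH -9 -> -9
PUSH -3 -> -9 -3
OVER    -> -9 -3 -9
ROT     -> -3 -9 -9
ROT     -> -9 -9 -3
OVER    -> -9 -9 -3 -9
DIV     -> -9 -9 0
PUSH 7  -> -9 -9 0 7
POP     -> -9 -9 0
ADD     -> -9 -9
ADD     -> -18
PUSH -3 -> -18 -3
SWAP    -> -3 -18
SWAP    -> -18 -3

[-18, -3]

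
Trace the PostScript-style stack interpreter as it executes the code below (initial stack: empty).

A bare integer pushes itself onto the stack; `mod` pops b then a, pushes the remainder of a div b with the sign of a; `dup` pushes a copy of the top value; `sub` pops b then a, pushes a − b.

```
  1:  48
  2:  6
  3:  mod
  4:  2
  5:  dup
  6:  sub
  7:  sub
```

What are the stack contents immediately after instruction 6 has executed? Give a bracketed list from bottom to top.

[0, 0]

48  → [48]
6   → [48, 6]
mod → [0]
2   → [0, 2]
dup → [0, 2, 2]
sub → [0, 0]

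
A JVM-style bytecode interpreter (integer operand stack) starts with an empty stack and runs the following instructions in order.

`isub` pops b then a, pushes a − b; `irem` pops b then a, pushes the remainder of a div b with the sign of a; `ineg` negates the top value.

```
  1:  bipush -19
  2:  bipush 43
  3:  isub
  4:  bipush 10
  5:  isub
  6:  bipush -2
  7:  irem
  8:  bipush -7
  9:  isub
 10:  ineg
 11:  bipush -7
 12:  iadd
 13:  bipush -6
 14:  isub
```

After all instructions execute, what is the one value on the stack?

bipush -19 -> -19
bipush 43  -> -19 43
isub       -> -62
bipush 10  -> -62 10
isub       -> -72
bipush -2  -> -72 -2
irem       -> 0
bipush -7  -> 0 -7
isub       -> 7
ineg       -> -7
bipush -7  -> -7 -7
iadd       -> -14
bipush -6  -> -14 -6
isub       -> -8

-8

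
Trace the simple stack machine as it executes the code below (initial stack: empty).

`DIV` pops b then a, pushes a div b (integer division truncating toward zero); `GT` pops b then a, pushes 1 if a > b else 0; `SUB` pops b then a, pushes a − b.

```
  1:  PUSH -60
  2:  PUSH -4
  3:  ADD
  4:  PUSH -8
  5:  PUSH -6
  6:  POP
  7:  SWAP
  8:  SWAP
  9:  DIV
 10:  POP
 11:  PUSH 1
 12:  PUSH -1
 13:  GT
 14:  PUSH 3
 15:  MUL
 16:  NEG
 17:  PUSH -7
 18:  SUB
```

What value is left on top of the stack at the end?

PUSH -60 : -60
PUSH -4  : -60 -4
ADD      : -64
PUSH -8  : -64 -8
PUSH -6  : -64 -8 -6
POP      : -64 -8
SWAP     : -8 -64
SWAP     : -64 -8
DIV      : 8
POP      : (empty)
PUSH 1   : 1
PUSH -1  : 1 -1
GT       : 1
PUSH 3   : 1 3
MUL      : 3
NEG      : -3
PUSH -7  : -3 -7
SUB      : 4

4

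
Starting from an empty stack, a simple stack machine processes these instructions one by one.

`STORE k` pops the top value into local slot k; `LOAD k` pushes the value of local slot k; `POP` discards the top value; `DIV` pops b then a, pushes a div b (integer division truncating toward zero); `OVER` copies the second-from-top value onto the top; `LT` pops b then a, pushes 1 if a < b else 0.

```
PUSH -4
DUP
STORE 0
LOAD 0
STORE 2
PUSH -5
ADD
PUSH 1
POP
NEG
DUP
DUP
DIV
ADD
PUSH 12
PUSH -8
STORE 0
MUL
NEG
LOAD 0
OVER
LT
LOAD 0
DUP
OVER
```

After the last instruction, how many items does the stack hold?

PUSH -4  -4
DUP      -4 -4
STORE 0  -4
LOAD 0   -4 -4
STORE 2  -4
PUSH -5  -4 -5
ADD      -9
PUSH 1   -9 1
POP      -9
NEG      9
DUP      9 9
DUP      9 9 9
DIV      9 1
ADD      10
PUSH 12  10 12
PUSH -8  10 12 -8
STORE 0  10 12
MUL      120
NEG      -120
LOAD 0   -120 -8
OVER     -120 -8 -120
LT       -120 0
LOAD 0   -120 0 -8
DUP      -120 0 -8 -8
OVER     -120 0 -8 -8 -8

5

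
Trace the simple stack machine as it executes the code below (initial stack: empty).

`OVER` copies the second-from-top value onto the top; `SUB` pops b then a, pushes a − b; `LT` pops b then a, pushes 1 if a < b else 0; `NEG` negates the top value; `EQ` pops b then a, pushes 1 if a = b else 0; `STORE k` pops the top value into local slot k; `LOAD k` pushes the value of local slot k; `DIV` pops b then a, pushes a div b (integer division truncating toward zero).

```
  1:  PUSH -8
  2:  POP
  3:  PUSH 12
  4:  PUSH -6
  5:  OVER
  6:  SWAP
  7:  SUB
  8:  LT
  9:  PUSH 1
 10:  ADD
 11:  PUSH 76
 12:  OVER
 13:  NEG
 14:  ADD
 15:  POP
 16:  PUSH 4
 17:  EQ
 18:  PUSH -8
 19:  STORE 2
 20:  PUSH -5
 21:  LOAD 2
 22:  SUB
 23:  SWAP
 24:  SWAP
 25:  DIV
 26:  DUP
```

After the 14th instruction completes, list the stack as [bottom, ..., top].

PUSH -8 → -8
POP     → (empty)
PUSH 12 → 12
PUSH -6 → 12 -6
OVER    → 12 -6 12
SWAP    → 12 12 -6
SUB     → 12 18
LT      → 1
PUSH 1  → 1 1
ADD     → 2
PUSH 76 → 2 76
OVER    → 2 76 2
NEG     → 2 76 -2
ADD     → 2 74

[2, 74]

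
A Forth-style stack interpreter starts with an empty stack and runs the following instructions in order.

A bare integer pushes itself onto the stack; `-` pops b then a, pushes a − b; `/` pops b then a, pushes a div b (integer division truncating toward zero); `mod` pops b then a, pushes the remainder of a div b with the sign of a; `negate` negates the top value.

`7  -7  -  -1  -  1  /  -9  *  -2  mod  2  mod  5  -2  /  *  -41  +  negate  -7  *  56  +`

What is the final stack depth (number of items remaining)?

1

7      -> [7]
-7     -> [7, -7]
-      -> [14]
-1     -> [14, -1]
-      -> [15]
1      -> [15, 1]
/      -> [15]
-9     -> [15, -9]
*      -> [-135]
-2     -> [-135, -2]
mod    -> [-1]
2      -> [-1, 2]
mod    -> [-1]
5      -> [-1, 5]
-2     -> [-1, 5, -2]
/      -> [-1, -2]
*      -> [2]
-41    -> [2, -41]
+      -> [-39]
negate -> [39]
-7     -> [39, -7]
*      -> [-273]
56     -> [-273, 56]
+      -> [-217]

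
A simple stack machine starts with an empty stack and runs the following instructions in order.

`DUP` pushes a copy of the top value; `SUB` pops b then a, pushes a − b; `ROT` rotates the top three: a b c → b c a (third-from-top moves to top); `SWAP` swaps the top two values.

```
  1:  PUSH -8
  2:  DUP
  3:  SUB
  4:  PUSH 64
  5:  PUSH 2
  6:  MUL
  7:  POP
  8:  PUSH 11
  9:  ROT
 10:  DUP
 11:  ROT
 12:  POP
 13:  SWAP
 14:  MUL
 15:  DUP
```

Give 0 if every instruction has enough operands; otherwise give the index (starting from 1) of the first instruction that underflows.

PUSH -8 -> -8
DUP     -> -8 -8
SUB     -> 0
PUSH 64 -> 0 64
PUSH 2  -> 0 64 2
MUL     -> 0 128
POP     -> 0
PUSH 11 -> 0 11
ROT  — needs 3 operands, stack has 2 → underflow

9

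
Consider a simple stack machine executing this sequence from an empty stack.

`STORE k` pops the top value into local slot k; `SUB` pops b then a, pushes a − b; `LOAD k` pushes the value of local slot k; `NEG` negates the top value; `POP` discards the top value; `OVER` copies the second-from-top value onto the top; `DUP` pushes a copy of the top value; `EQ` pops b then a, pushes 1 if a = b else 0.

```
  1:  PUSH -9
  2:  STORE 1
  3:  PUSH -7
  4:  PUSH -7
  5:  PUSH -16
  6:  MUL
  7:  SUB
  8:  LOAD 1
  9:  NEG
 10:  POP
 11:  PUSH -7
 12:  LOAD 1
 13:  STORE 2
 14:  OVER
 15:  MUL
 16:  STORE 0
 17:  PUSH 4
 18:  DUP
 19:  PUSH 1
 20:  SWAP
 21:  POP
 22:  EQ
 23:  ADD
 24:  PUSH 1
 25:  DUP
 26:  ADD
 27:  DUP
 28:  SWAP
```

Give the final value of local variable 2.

PUSH -9  : [-9]
STORE 1  : []
PUSH -7  : [-7]
PUSH -7  : [-7, -7]
PUSH -16 : [-7, -7, -16]
MUL      : [-7, 112]
SUB      : [-119]
LOAD 1   : [-119, -9]
NEG      : [-119, 9]
POP      : [-119]
PUSH -7  : [-119, -7]
LOAD 1   : [-119, -7, -9]
STORE 2  : [-119, -7]
OVER     : [-119, -7, -119]
MUL      : [-119, 833]
STORE 0  : [-119]
PUSH 4   : [-119, 4]
DUP      : [-119, 4, 4]
PUSH 1   : [-119, 4, 4, 1]
SWAP     : [-119, 4, 1, 4]
POP      : [-119, 4, 1]
EQ       : [-119, 0]
ADD      : [-119]
PUSH 1   : [-119, 1]
DUP      : [-119, 1, 1]
ADD      : [-119, 2]
DUP      : [-119, 2, 2]
SWAP     : [-119, 2, 2]

-9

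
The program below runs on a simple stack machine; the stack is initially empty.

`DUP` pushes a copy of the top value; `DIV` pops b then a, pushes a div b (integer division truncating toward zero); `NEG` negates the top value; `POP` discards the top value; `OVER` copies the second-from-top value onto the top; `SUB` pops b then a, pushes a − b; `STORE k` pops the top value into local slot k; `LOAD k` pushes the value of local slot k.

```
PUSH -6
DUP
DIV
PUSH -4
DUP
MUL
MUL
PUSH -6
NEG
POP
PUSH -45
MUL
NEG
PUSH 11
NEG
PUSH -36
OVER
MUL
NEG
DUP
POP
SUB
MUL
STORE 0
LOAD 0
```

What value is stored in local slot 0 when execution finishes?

PUSH -6  -> [-6]
DUP      -> [-6, -6]
DIV      -> [1]
PUSH -4  -> [1, -4]
DUP      -> [1, -4, -4]
MUL      -> [1, 16]
MUL      -> [16]
PUSH -6  -> [16, -6]
NEG      -> [16, 6]
POP      -> [16]
PUSH -45 -> [16, -45]
MUL      -> [-720]
NEG      -> [720]
PUSH 11  -> [720, 11]
NEG      -> [720, -11]
PUSH -36 -> [720, -11, -36]
OVER     -> [720, -11, -36, -11]
MUL      -> [720, -11, 396]
NEG      -> [720, -11, -396]
DUP      -> [720, -11, -396, -396]
POP      -> [720, -11, -396]
SUB      -> [720, 385]
MUL      -> [277200]
STORE 0  -> []
LOAD 0   -> [277200]

277200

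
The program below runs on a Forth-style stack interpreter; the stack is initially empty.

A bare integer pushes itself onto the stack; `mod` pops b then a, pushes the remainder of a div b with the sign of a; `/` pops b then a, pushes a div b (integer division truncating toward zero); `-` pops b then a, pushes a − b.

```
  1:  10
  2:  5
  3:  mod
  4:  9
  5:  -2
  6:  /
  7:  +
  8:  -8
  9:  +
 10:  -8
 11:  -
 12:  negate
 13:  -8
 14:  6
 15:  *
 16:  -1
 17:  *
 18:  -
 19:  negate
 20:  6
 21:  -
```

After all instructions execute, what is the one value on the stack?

10     : 10
5      : 10 5
mod    : 0
9      : 0 9
-2     : 0 9 -2
/      : 0 -4
+      : -4
-8     : -4 -8
+      : -12
-8     : -12 -8
-      : -4
negate : 4
-8     : 4 -8
6      : 4 -8 6
*      : 4 -48
-1     : 4 -48 -1
*      : 4 48
-      : -44
negate : 44
6      : 44 6
-      : 38

38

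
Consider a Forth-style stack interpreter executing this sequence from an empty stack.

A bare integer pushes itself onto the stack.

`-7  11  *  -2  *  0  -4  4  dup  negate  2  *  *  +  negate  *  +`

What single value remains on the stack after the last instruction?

-7      -7
11      -7 11
*       -77
-2      -77 -2
*       154
0       154 0
-4      154 0 -4
4       154 0 -4 4
dup     154 0 -4 4 4
negate  154 0 -4 4 -4
2       154 0 -4 4 -4 2
*       154 0 -4 4 -8
*       154 0 -4 -32
+       154 0 -36
negate  154 0 36
*       154 0
+       154

154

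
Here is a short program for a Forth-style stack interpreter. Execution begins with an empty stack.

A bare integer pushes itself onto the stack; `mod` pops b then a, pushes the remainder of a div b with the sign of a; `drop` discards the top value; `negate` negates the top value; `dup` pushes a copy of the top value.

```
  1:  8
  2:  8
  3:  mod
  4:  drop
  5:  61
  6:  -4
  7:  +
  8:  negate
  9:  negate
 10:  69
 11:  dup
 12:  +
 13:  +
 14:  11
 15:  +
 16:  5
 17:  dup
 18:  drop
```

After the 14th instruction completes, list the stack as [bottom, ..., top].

8      → [8]
8      → [8, 8]
mod    → [0]
drop   → []
61     → [61]
-4     → [61, -4]
+      → [57]
negate → [-57]
negate → [57]
69     → [57, 69]
dup    → [57, 69, 69]
+      → [57, 138]
+      → [195]
11     → [195, 11]

[195, 11]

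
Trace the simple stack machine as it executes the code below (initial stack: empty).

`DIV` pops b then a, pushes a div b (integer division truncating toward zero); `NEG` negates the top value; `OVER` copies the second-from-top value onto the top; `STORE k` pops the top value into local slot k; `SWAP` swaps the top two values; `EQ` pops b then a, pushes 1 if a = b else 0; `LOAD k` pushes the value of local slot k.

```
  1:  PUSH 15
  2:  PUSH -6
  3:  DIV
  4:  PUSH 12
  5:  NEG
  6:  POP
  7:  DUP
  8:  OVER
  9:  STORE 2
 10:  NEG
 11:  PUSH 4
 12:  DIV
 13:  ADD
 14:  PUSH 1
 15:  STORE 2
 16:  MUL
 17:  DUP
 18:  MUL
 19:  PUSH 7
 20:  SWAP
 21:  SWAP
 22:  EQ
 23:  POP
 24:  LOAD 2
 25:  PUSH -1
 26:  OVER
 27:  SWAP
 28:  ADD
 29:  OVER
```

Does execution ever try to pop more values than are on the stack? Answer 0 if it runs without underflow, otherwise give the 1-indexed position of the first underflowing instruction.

16

PUSH 15 -> 15
PUSH -6 -> 15 -6
DIV     -> -2
PUSH 12 -> -2 12
NEG     -> -2 -12
POP     -> -2
DUP     -> -2 -2
OVER    -> -2 -2 -2
STORE 2 -> -2 -2
NEG     -> -2 2
PUSH 4  -> -2 2 4
DIV     -> -2 0
ADD     -> -2
PUSH 1  -> -2 1
STORE 2 -> -2
MUL  — needs 2 operands, stack has 1 → underflow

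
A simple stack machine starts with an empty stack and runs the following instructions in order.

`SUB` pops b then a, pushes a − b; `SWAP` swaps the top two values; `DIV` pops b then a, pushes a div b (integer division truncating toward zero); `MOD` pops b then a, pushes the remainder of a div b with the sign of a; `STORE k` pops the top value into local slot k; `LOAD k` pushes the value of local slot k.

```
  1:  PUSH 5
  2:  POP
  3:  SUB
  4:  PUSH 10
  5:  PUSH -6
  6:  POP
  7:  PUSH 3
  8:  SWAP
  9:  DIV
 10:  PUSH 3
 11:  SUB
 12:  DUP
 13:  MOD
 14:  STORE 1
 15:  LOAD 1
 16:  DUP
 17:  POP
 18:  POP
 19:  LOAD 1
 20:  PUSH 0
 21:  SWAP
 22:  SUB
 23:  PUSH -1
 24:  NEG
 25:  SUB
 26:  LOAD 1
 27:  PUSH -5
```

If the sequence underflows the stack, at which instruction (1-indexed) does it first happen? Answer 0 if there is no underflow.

PUSH 5 : 5
POP    : (empty)
SUB  — needs 2 operands, stack has 0 → underflow

3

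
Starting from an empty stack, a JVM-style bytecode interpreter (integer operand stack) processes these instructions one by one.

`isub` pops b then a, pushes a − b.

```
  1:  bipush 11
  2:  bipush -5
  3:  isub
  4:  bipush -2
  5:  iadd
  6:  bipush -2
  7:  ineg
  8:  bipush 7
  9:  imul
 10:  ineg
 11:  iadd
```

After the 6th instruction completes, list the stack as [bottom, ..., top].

bipush 11 → 11
bipush -5 → 11 -5
isub      → 16
bipush -2 → 16 -2
iadd      → 14
bipush -2 → 14 -2

[14, -2]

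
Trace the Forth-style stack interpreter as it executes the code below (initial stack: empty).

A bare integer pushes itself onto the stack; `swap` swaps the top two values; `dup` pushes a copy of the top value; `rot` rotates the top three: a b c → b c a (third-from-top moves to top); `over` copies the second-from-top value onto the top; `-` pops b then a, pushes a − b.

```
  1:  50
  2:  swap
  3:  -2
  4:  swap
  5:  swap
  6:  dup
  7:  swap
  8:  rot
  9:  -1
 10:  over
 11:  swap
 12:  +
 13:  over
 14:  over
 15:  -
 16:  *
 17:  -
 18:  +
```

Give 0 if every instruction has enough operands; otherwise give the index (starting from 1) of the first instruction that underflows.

50 -> [50]
swap  — needs 2 operands, stack has 1 → underflow

2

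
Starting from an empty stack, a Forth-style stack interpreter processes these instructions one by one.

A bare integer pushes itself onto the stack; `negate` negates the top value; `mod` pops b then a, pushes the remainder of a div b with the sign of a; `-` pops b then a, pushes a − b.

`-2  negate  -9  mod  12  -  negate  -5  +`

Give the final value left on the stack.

-2     -> [-2]
negate -> [2]
-9     -> [2, -9]
mod    -> [2]
12     -> [2, 12]
-      -> [-10]
negate -> [10]
-5     -> [10, -5]
+      -> [5]

5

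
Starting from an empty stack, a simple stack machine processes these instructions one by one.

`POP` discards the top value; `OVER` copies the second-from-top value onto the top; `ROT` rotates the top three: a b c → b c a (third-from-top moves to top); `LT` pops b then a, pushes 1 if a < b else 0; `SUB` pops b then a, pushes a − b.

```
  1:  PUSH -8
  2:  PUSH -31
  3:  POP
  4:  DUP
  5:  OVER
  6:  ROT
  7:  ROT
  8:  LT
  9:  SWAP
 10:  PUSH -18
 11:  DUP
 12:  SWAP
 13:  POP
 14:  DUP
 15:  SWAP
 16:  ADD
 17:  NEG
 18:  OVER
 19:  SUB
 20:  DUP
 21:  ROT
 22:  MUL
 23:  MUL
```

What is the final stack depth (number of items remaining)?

PUSH -8   [-8]
PUSH -31  [-8, -31]
POP       [-8]
DUP       [-8, -8]
OVER      [-8, -8, -8]
ROT       [-8, -8, -8]
ROT       [-8, -8, -8]
LT        [-8, 0]
SWAP      [0, -8]
PUSH -18  [0, -8, -18]
DUP       [0, -8, -18, -18]
SWAP      [0, -8, -18, -18]
POP       [0, -8, -18]
DUP       [0, -8, -18, -18]
SWAP      [0, -8, -18, -18]
ADD       [0, -8, -36]
NEG       [0, -8, 36]
OVER      [0, -8, 36, -8]
SUB       [0, -8, 44]
DUP       [0, -8, 44, 44]
ROT       [0, 44, 44, -8]
MUL       [0, 44, -352]
MUL       [0, -15488]

2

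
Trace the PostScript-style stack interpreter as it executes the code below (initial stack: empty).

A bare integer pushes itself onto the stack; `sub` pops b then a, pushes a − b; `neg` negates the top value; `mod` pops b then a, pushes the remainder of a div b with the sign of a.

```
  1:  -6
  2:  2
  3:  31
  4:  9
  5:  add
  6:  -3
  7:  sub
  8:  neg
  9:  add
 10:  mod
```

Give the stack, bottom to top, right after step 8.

-6  → [-6]
2   → [-6, 2]
31  → [-6, 2, 31]
9   → [-6, 2, 31, 9]
add → [-6, 2, 40]
-3  → [-6, 2, 40, -3]
sub → [-6, 2, 43]
neg → [-6, 2, -43]

[-6, 2, -43]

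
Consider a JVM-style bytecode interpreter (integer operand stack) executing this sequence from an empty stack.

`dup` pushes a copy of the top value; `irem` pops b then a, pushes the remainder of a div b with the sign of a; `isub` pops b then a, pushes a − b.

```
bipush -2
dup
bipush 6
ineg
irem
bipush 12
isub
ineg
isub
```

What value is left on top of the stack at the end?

bipush -2 -> -2
dup       -> -2 -2
bipush 6  -> -2 -2 6
ineg      -> -2 -2 -6
irem      -> -2 -2
bipush 12 -> -2 -2 12
isub      -> -2 -14
ineg      -> -2 14
isub      -> -16

-16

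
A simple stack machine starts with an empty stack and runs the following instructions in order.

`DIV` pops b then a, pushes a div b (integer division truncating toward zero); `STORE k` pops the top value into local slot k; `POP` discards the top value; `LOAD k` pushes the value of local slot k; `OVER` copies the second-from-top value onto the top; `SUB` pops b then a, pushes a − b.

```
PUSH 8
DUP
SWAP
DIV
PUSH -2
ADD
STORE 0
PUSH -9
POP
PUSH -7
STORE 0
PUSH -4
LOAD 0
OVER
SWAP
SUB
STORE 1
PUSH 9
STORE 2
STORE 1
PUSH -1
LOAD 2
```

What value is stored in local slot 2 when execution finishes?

9

PUSH 8  : 8
DUP     : 8 8
SWAP    : 8 8
DIV     : 1
PUSH -2 : 1 -2
ADD     : -1
STORE 0 : (empty)
PUSH -9 : -9
POP     : (empty)
PUSH -7 : -7
STORE 0 : (empty)
PUSH -4 : -4
LOAD 0  : -4 -7
OVER    : -4 -7 -4
SWAP    : -4 -4 -7
SUB     : -4 3
STORE 1 : -4
PUSH 9  : -4 9
STORE 2 : -4
STORE 1 : (empty)
PUSH -1 : -1
LOAD 2  : -1 9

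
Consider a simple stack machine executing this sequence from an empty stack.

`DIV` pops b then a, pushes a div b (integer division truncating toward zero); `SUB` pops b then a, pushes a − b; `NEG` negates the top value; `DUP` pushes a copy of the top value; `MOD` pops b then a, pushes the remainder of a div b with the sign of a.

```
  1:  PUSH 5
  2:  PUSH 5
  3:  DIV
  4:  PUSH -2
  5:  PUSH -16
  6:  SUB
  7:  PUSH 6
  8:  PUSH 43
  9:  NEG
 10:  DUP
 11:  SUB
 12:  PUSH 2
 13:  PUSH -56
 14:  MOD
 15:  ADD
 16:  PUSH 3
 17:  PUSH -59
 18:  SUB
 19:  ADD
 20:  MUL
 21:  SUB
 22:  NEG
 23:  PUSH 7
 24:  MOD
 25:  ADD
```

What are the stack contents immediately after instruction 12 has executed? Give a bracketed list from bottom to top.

PUSH 5    5
PUSH 5    5 5
DIV       1
PUSH -2   1 -2
PUSH -16  1 -2 -16
SUB       1 14
PUSH 6    1 14 6
PUSH 43   1 14 6 43
NEG       1 14 6 -43
DUP       1 14 6 -43 -43
SUB       1 14 6 0
PUSH 2    1 14 6 0 2

[1, 14, 6, 0, 2]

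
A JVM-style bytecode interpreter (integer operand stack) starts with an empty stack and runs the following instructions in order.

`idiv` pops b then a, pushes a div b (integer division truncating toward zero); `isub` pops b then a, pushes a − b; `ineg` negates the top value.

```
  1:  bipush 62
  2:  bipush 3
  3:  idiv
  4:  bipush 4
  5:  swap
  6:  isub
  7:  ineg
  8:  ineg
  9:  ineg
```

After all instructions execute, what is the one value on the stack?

bipush 62  [62]
bipush 3   [62, 3]
idiv       [20]
bipush 4   [20, 4]
swap       [4, 20]
isub       [-16]
ineg       [16]
ineg       [-16]
ineg       [16]

16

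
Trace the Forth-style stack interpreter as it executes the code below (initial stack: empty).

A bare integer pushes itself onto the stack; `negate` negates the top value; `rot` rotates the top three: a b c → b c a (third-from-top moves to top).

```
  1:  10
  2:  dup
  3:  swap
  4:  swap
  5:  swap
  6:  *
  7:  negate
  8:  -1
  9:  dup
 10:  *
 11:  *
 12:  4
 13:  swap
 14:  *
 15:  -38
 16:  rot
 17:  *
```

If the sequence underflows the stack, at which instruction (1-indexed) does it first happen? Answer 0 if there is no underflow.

16

10     → [10]
dup    → [10, 10]
swap   → [10, 10]
swap   → [10, 10]
swap   → [10, 10]
*      → [100]
negate → [-100]
-1     → [-100, -1]
dup    → [-100, -1, -1]
*      → [-100, 1]
*      → [-100]
4      → [-100, 4]
swap   → [4, -100]
*      → [-400]
-38    → [-400, -38]
rot  — needs 3 operands, stack has 2 → underflow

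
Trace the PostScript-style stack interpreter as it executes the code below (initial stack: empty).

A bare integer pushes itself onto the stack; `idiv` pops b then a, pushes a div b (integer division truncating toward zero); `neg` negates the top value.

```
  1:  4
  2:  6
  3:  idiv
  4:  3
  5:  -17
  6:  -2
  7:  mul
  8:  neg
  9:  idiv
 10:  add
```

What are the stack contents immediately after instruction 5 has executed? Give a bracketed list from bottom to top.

[0, 3, -17]

4    → 4
6    → 4 6
idiv → 0
3    → 0 3
-17  → 0 3 -17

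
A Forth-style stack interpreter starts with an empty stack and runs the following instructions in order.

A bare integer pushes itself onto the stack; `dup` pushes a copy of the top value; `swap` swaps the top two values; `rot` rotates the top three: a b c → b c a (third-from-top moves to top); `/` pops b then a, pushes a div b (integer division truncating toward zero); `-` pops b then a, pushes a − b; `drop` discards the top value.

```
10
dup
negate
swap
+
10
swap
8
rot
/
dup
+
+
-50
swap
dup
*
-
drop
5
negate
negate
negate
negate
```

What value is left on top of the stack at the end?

10      10
dup     10 10
negate  10 -10
swap    -10 10
+       0
10      0 10
swap    10 0
8       10 0 8
rot     0 8 10
/       0 0
dup     0 0 0
+       0 0
+       0
-50     0 -50
swap    -50 0
dup     -50 0 0
*       -50 0
-       -50
drop    (empty)
5       5
negate  -5
negate  5
negate  -5
negate  5

5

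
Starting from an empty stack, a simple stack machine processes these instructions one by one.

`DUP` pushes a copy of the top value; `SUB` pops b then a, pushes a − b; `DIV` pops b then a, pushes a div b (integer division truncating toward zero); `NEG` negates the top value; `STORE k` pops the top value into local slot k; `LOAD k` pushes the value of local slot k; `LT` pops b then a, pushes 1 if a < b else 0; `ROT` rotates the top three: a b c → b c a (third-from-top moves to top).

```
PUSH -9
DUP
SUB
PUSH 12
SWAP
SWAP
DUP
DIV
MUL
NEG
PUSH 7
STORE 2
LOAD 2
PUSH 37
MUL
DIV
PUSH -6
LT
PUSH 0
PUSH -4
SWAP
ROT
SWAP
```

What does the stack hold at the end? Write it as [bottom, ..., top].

[-4, 0, 0]

PUSH -9 -> [-9]
DUP     -> [-9, -9]
SUB     -> [0]
PUSH 12 -> [0, 12]
SWAP    -> [12, 0]
SWAP    -> [0, 12]
DUP     -> [0, 12, 12]
DIV     -> [0, 1]
MUL     -> [0]
NEG     -> [0]
PUSH 7  -> [0, 7]
STORE 2 -> [0]
LOAD 2  -> [0, 7]
PUSH 37 -> [0, 7, 37]
MUL     -> [0, 259]
DIV     -> [0]
PUSH -6 -> [0, -6]
LT      -> [0]
PUSH 0  -> [0, 0]
PUSH -4 -> [0, 0, -4]
SWAP    -> [0, -4, 0]
ROT     -> [-4, 0, 0]
SWAP    -> [-4, 0, 0]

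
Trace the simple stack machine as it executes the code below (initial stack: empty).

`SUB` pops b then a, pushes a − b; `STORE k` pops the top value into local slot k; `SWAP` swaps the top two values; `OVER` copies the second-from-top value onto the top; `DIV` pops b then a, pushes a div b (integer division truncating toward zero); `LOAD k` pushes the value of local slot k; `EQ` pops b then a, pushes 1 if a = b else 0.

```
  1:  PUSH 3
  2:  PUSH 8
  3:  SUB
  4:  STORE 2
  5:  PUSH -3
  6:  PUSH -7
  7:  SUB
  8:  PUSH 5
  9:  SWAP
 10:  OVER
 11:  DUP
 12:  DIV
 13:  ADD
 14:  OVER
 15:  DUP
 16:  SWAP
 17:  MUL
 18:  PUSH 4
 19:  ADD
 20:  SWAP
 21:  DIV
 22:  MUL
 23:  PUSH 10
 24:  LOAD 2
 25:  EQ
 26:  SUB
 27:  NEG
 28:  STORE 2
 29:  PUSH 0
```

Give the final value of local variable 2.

-25

PUSH 3  -> [3]
PUSH 8  -> [3, 8]
SUB     -> [-5]
STORE 2 -> []
PUSH -3 -> [-3]
PUSH -7 -> [-3, -7]
SUB     -> [4]
PUSH 5  -> [4, 5]
SWAP    -> [5, 4]
OVER    -> [5, 4, 5]
DUP     -> [5, 4, 5, 5]
DIV     -> [5, 4, 1]
ADD     -> [5, 5]
OVER    -> [5, 5, 5]
DUP     -> [5, 5, 5, 5]
SWAP    -> [5, 5, 5, 5]
MUL     -> [5, 5, 25]
PUSH 4  -> [5, 5, 25, 4]
ADD     -> [5, 5, 29]
SWAP    -> [5, 29, 5]
DIV     -> [5, 5]
MUL     -> [25]
PUSH 10 -> [25, 10]
LOAD 2  -> [25, 10, -5]
EQ      -> [25, 0]
SUB     -> [25]
NEG     -> [-25]
STORE 2 -> []
PUSH 0  -> [0]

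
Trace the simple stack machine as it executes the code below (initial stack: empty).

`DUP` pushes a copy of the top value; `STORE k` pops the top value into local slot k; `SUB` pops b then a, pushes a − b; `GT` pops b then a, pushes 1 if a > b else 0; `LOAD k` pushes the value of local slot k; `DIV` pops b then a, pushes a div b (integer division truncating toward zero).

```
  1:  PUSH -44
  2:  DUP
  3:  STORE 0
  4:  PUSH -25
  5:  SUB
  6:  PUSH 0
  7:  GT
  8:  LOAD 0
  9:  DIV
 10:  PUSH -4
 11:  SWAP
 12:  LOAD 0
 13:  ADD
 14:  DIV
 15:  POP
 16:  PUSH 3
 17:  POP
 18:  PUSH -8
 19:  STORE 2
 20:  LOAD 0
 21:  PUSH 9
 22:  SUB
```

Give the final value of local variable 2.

-8

PUSH -44  -44
DUP       -44 -44
STORE 0   -44
PUSH -25  -44 -25
SUB       -19
PUSH 0    -19 0
GT        0
LOAD 0    0 -44
DIV       0
PUSH -4   0 -4
SWAP      -4 0
LOAD 0    -4 0 -44
ADD       -4 -44
DIV       0
POP       (empty)
PUSH 3    3
POP       (empty)
PUSH -8   -8
STORE 2   (empty)
LOAD 0    -44
PUSH 9    -44 9
SUB       -53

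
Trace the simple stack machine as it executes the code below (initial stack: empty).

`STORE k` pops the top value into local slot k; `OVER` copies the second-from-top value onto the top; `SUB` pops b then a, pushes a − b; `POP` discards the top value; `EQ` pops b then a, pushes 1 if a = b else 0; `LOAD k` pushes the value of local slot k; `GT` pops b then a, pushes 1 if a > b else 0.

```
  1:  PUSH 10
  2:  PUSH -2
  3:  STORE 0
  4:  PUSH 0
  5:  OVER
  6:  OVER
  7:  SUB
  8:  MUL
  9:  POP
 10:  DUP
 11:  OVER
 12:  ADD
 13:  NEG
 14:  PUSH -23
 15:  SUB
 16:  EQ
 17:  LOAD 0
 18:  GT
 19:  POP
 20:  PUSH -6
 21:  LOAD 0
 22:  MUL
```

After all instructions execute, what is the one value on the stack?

12

PUSH 10  → 10
PUSH -2  → 10 -2
STORE 0  → 10
PUSH 0   → 10 0
OVER     → 10 0 10
OVER     → 10 0 10 0
SUB      → 10 0 10
MUL      → 10 0
POP      → 10
DUP      → 10 10
OVER     → 10 10 10
ADD      → 10 20
NEG      → 10 -20
PUSH -23 → 10 -20 -23
SUB      → 10 3
EQ       → 0
LOAD 0   → 0 -2
GT       → 1
POP      → (empty)
PUSH -6  → -6
LOAD 0   → -6 -2
MUL      → 12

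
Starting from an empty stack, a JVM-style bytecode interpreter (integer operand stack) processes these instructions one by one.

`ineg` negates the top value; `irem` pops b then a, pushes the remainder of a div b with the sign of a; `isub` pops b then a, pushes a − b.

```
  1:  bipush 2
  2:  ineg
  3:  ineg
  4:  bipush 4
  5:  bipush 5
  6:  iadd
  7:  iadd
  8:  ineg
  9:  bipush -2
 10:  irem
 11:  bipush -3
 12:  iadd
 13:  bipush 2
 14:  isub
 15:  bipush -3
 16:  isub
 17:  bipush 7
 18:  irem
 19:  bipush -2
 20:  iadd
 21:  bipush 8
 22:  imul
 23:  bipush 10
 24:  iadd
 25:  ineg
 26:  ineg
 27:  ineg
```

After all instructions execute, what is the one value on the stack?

30

bipush 2   2
ineg       -2
ineg       2
bipush 4   2 4
bipush 5   2 4 5
iadd       2 9
iadd       11
ineg       -11
bipush -2  -11 -2
irem       -1
bipush -3  -1 -3
iadd       -4
bipush 2   -4 2
isub       -6
bipush -3  -6 -3
isub       -3
bipush 7   -3 7
irem       -3
bipush -2  -3 -2
iadd       -5
bipush 8   -5 8
imul       -40
bipush 10  -40 10
iadd       -30
ineg       30
ineg       -30
ineg       30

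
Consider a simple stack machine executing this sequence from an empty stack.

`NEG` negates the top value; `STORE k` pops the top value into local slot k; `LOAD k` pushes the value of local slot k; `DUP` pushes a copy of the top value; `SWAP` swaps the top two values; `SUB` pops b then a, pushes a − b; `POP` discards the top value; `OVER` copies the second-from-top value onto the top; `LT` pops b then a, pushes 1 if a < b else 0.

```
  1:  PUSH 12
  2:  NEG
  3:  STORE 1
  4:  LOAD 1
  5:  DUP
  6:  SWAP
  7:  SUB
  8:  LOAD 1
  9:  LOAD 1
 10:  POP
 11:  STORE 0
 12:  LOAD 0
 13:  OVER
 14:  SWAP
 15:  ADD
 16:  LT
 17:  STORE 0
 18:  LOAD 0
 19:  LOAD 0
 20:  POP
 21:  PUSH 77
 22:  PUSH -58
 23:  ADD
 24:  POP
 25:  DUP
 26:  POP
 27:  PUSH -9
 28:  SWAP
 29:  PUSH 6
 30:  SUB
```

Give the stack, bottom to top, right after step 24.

PUSH 12  : 12
NEG      : -12
STORE 1  : (empty)
LOAD 1   : -12
DUP      : -12 -12
SWAP     : -12 -12
SUB      : 0
LOAD 1   : 0 -12
LOAD 1   : 0 -12 -12
POP      : 0 -12
STORE 0  : 0
LOAD 0   : 0 -12
OVER     : 0 -12 0
SWAP     : 0 0 -12
ADD      : 0 -12
LT       : 0
STORE 0  : (empty)
LOAD 0   : 0
LOAD 0   : 0 0
POP      : 0
PUSH 77  : 0 77
PUSH -58 : 0 77 -58
ADD      : 0 19
POP      : 0

[0]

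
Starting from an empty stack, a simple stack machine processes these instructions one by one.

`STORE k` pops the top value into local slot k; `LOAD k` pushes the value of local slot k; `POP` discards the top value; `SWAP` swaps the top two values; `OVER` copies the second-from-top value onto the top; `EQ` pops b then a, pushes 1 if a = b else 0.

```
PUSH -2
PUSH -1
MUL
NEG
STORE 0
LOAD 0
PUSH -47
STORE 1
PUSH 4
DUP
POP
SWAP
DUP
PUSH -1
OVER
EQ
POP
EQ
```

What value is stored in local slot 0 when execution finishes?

-2

PUSH -2  → -2
PUSH -1  → -2 -1
MUL      → 2
NEG      → -2
STORE 0  → (empty)
LOAD 0   → -2
PUSH -47 → -2 -47
STORE 1  → -2
PUSH 4   → -2 4
DUP      → -2 4 4
POP      → -2 4
SWAP     → 4 -2
DUP      → 4 -2 -2
PUSH -1  → 4 -2 -2 -1
OVER     → 4 -2 -2 -1 -2
EQ       → 4 -2 -2 0
POP      → 4 -2 -2
EQ       → 4 1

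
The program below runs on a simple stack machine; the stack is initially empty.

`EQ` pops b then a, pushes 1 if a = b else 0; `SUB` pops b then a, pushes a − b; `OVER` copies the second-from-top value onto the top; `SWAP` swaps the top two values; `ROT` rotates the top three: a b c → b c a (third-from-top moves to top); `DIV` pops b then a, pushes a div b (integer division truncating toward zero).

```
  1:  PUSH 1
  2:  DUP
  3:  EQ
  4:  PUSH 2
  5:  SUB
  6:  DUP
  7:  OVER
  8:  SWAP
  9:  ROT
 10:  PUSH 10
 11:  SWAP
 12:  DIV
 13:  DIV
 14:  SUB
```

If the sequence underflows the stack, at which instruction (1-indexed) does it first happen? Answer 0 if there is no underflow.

PUSH 1   1
DUP      1 1
EQ       1
PUSH 2   1 2
SUB      -1
DUP      -1 -1
OVER     -1 -1 -1
SWAP     -1 -1 -1
ROT      -1 -1 -1
PUSH 10  -1 -1 -1 10
SWAP     -1 -1 10 -1
DIV      -1 -1 -10
DIV      -1 0
SUB      -1

0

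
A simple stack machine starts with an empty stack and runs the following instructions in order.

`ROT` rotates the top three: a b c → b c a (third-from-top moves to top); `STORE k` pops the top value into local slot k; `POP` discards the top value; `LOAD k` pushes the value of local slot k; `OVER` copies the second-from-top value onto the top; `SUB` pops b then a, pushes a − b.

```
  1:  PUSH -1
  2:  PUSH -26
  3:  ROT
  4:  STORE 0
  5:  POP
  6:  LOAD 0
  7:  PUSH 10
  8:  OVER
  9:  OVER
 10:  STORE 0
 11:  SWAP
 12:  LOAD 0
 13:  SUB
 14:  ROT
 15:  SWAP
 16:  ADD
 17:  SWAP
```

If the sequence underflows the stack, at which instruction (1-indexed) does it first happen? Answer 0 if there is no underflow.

3

PUSH -1  : -1
PUSH -26 : -1 -26
ROT  — needs 3 operands, stack has 2 → underflow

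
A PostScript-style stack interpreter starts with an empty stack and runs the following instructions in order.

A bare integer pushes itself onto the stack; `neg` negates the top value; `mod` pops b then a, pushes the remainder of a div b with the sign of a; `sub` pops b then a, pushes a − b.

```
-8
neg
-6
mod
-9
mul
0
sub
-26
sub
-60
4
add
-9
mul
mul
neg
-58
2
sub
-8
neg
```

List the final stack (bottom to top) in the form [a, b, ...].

[-4032, -60, 8]

-8  → -8
neg → 8
-6  → 8 -6
mod → 2
-9  → 2 -9
mul → -18
0   → -18 0
sub → -18
-26 → -18 -26
sub → 8
-60 → 8 -60
4   → 8 -60 4
add → 8 -56
-9  → 8 -56 -9
mul → 8 504
mul → 4032
neg → -4032
-58 → -4032 -58
2   → -4032 -58 2
sub → -4032 -60
-8  → -4032 -60 -8
neg → -4032 -60 8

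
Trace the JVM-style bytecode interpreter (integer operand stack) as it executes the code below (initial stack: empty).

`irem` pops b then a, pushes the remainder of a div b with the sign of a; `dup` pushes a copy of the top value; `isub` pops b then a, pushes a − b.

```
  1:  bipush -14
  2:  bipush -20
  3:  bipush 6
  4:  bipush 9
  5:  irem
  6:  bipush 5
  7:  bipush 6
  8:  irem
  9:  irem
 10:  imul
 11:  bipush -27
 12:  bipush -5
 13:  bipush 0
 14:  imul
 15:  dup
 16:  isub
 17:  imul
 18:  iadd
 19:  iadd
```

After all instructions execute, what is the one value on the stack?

-34

bipush -14 : [-14]
bipush -20 : [-14, -20]
bipush 6   : [-14, -20, 6]
bipush 9   : [-14, -20, 6, 9]
irem       : [-14, -20, 6]
bipush 5   : [-14, -20, 6, 5]
bipush 6   : [-14, -20, 6, 5, 6]
irem       : [-14, -20, 6, 5]
irem       : [-14, -20, 1]
imul       : [-14, -20]
bipush -27 : [-14, -20, -27]
bipush -5  : [-14, -20, -27, -5]
bipush 0   : [-14, -20, -27, -5, 0]
imul       : [-14, -20, -27, 0]
dup        : [-14, -20, -27, 0, 0]
isub       : [-14, -20, -27, 0]
imul       : [-14, -20, 0]
iadd       : [-14, -20]
iadd       : [-34]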